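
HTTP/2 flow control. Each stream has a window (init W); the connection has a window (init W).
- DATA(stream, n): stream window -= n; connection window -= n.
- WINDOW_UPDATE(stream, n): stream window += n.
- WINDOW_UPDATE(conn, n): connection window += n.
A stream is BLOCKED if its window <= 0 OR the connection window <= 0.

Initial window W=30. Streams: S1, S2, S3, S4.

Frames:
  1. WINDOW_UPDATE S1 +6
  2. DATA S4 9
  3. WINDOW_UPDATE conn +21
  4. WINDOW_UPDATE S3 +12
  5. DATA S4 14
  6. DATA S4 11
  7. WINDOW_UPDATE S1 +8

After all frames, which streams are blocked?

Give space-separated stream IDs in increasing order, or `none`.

Op 1: conn=30 S1=36 S2=30 S3=30 S4=30 blocked=[]
Op 2: conn=21 S1=36 S2=30 S3=30 S4=21 blocked=[]
Op 3: conn=42 S1=36 S2=30 S3=30 S4=21 blocked=[]
Op 4: conn=42 S1=36 S2=30 S3=42 S4=21 blocked=[]
Op 5: conn=28 S1=36 S2=30 S3=42 S4=7 blocked=[]
Op 6: conn=17 S1=36 S2=30 S3=42 S4=-4 blocked=[4]
Op 7: conn=17 S1=44 S2=30 S3=42 S4=-4 blocked=[4]

Answer: S4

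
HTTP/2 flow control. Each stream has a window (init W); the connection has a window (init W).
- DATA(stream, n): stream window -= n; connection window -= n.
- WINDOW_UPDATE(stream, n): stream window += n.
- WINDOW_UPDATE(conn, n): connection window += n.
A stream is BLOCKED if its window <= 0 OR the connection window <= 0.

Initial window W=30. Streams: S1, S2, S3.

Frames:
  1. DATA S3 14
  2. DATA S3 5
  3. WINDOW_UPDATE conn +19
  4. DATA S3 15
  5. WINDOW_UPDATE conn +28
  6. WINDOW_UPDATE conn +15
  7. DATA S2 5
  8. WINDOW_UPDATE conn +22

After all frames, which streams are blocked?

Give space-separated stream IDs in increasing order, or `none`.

Answer: S3

Derivation:
Op 1: conn=16 S1=30 S2=30 S3=16 blocked=[]
Op 2: conn=11 S1=30 S2=30 S3=11 blocked=[]
Op 3: conn=30 S1=30 S2=30 S3=11 blocked=[]
Op 4: conn=15 S1=30 S2=30 S3=-4 blocked=[3]
Op 5: conn=43 S1=30 S2=30 S3=-4 blocked=[3]
Op 6: conn=58 S1=30 S2=30 S3=-4 blocked=[3]
Op 7: conn=53 S1=30 S2=25 S3=-4 blocked=[3]
Op 8: conn=75 S1=30 S2=25 S3=-4 blocked=[3]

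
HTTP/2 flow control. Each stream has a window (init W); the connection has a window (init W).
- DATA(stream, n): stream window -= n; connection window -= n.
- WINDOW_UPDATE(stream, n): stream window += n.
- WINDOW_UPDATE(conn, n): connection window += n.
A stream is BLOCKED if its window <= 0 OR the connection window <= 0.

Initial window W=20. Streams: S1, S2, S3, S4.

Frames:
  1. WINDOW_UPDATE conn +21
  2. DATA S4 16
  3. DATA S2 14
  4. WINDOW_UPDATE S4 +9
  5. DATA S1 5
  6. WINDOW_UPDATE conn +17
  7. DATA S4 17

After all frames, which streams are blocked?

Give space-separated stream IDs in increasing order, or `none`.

Answer: S4

Derivation:
Op 1: conn=41 S1=20 S2=20 S3=20 S4=20 blocked=[]
Op 2: conn=25 S1=20 S2=20 S3=20 S4=4 blocked=[]
Op 3: conn=11 S1=20 S2=6 S3=20 S4=4 blocked=[]
Op 4: conn=11 S1=20 S2=6 S3=20 S4=13 blocked=[]
Op 5: conn=6 S1=15 S2=6 S3=20 S4=13 blocked=[]
Op 6: conn=23 S1=15 S2=6 S3=20 S4=13 blocked=[]
Op 7: conn=6 S1=15 S2=6 S3=20 S4=-4 blocked=[4]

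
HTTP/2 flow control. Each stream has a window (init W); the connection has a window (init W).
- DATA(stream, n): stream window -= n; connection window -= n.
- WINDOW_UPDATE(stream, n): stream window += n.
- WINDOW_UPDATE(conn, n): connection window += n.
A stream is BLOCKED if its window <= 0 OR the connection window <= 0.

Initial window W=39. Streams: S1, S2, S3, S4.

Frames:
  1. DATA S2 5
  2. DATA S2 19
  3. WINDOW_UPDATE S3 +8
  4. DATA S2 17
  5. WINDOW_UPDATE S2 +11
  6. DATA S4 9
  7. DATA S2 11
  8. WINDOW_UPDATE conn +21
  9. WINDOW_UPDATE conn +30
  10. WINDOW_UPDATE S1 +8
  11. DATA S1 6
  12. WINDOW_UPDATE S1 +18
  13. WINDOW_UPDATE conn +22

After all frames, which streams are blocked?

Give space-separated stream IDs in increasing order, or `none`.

Answer: S2

Derivation:
Op 1: conn=34 S1=39 S2=34 S3=39 S4=39 blocked=[]
Op 2: conn=15 S1=39 S2=15 S3=39 S4=39 blocked=[]
Op 3: conn=15 S1=39 S2=15 S3=47 S4=39 blocked=[]
Op 4: conn=-2 S1=39 S2=-2 S3=47 S4=39 blocked=[1, 2, 3, 4]
Op 5: conn=-2 S1=39 S2=9 S3=47 S4=39 blocked=[1, 2, 3, 4]
Op 6: conn=-11 S1=39 S2=9 S3=47 S4=30 blocked=[1, 2, 3, 4]
Op 7: conn=-22 S1=39 S2=-2 S3=47 S4=30 blocked=[1, 2, 3, 4]
Op 8: conn=-1 S1=39 S2=-2 S3=47 S4=30 blocked=[1, 2, 3, 4]
Op 9: conn=29 S1=39 S2=-2 S3=47 S4=30 blocked=[2]
Op 10: conn=29 S1=47 S2=-2 S3=47 S4=30 blocked=[2]
Op 11: conn=23 S1=41 S2=-2 S3=47 S4=30 blocked=[2]
Op 12: conn=23 S1=59 S2=-2 S3=47 S4=30 blocked=[2]
Op 13: conn=45 S1=59 S2=-2 S3=47 S4=30 blocked=[2]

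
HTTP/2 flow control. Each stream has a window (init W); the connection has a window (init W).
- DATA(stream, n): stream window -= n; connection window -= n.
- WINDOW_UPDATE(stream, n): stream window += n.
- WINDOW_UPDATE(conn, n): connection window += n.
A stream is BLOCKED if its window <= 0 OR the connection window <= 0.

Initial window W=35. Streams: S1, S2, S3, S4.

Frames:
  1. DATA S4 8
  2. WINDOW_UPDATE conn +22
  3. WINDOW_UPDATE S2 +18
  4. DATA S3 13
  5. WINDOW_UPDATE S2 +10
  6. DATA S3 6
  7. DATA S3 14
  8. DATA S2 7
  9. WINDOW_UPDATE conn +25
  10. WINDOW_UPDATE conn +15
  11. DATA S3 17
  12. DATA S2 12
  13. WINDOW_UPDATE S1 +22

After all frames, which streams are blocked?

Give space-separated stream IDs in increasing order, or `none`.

Answer: S3

Derivation:
Op 1: conn=27 S1=35 S2=35 S3=35 S4=27 blocked=[]
Op 2: conn=49 S1=35 S2=35 S3=35 S4=27 blocked=[]
Op 3: conn=49 S1=35 S2=53 S3=35 S4=27 blocked=[]
Op 4: conn=36 S1=35 S2=53 S3=22 S4=27 blocked=[]
Op 5: conn=36 S1=35 S2=63 S3=22 S4=27 blocked=[]
Op 6: conn=30 S1=35 S2=63 S3=16 S4=27 blocked=[]
Op 7: conn=16 S1=35 S2=63 S3=2 S4=27 blocked=[]
Op 8: conn=9 S1=35 S2=56 S3=2 S4=27 blocked=[]
Op 9: conn=34 S1=35 S2=56 S3=2 S4=27 blocked=[]
Op 10: conn=49 S1=35 S2=56 S3=2 S4=27 blocked=[]
Op 11: conn=32 S1=35 S2=56 S3=-15 S4=27 blocked=[3]
Op 12: conn=20 S1=35 S2=44 S3=-15 S4=27 blocked=[3]
Op 13: conn=20 S1=57 S2=44 S3=-15 S4=27 blocked=[3]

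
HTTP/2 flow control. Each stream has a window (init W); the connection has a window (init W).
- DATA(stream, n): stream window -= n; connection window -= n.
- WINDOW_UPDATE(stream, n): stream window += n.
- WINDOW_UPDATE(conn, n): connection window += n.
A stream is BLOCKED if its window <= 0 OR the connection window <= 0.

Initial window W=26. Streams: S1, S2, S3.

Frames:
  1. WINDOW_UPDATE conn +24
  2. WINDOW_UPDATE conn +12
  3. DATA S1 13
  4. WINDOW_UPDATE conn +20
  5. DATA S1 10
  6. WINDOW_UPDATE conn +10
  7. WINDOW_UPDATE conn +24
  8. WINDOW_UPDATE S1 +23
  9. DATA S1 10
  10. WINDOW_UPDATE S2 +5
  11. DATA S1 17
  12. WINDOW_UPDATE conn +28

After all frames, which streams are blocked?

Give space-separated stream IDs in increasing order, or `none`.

Answer: S1

Derivation:
Op 1: conn=50 S1=26 S2=26 S3=26 blocked=[]
Op 2: conn=62 S1=26 S2=26 S3=26 blocked=[]
Op 3: conn=49 S1=13 S2=26 S3=26 blocked=[]
Op 4: conn=69 S1=13 S2=26 S3=26 blocked=[]
Op 5: conn=59 S1=3 S2=26 S3=26 blocked=[]
Op 6: conn=69 S1=3 S2=26 S3=26 blocked=[]
Op 7: conn=93 S1=3 S2=26 S3=26 blocked=[]
Op 8: conn=93 S1=26 S2=26 S3=26 blocked=[]
Op 9: conn=83 S1=16 S2=26 S3=26 blocked=[]
Op 10: conn=83 S1=16 S2=31 S3=26 blocked=[]
Op 11: conn=66 S1=-1 S2=31 S3=26 blocked=[1]
Op 12: conn=94 S1=-1 S2=31 S3=26 blocked=[1]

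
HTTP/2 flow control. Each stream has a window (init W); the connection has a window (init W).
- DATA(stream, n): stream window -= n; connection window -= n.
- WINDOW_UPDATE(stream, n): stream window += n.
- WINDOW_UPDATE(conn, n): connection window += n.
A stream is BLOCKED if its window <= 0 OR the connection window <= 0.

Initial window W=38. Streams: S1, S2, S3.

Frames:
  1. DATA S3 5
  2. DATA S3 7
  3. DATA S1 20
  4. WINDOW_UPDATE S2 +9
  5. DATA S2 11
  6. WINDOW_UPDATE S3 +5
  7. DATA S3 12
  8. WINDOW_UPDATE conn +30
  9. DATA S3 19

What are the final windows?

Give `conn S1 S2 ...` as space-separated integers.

Answer: -6 18 36 0

Derivation:
Op 1: conn=33 S1=38 S2=38 S3=33 blocked=[]
Op 2: conn=26 S1=38 S2=38 S3=26 blocked=[]
Op 3: conn=6 S1=18 S2=38 S3=26 blocked=[]
Op 4: conn=6 S1=18 S2=47 S3=26 blocked=[]
Op 5: conn=-5 S1=18 S2=36 S3=26 blocked=[1, 2, 3]
Op 6: conn=-5 S1=18 S2=36 S3=31 blocked=[1, 2, 3]
Op 7: conn=-17 S1=18 S2=36 S3=19 blocked=[1, 2, 3]
Op 8: conn=13 S1=18 S2=36 S3=19 blocked=[]
Op 9: conn=-6 S1=18 S2=36 S3=0 blocked=[1, 2, 3]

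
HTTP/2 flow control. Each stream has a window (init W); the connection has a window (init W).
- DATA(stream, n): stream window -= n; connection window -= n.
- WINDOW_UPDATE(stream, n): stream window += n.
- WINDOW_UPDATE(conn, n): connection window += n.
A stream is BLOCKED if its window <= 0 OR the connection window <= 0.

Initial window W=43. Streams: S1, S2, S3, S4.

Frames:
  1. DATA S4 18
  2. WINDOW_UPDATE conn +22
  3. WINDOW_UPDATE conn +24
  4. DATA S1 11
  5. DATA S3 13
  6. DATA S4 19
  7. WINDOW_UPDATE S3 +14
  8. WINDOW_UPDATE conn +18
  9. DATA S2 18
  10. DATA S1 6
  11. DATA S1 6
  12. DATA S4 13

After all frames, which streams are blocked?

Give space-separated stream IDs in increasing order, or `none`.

Op 1: conn=25 S1=43 S2=43 S3=43 S4=25 blocked=[]
Op 2: conn=47 S1=43 S2=43 S3=43 S4=25 blocked=[]
Op 3: conn=71 S1=43 S2=43 S3=43 S4=25 blocked=[]
Op 4: conn=60 S1=32 S2=43 S3=43 S4=25 blocked=[]
Op 5: conn=47 S1=32 S2=43 S3=30 S4=25 blocked=[]
Op 6: conn=28 S1=32 S2=43 S3=30 S4=6 blocked=[]
Op 7: conn=28 S1=32 S2=43 S3=44 S4=6 blocked=[]
Op 8: conn=46 S1=32 S2=43 S3=44 S4=6 blocked=[]
Op 9: conn=28 S1=32 S2=25 S3=44 S4=6 blocked=[]
Op 10: conn=22 S1=26 S2=25 S3=44 S4=6 blocked=[]
Op 11: conn=16 S1=20 S2=25 S3=44 S4=6 blocked=[]
Op 12: conn=3 S1=20 S2=25 S3=44 S4=-7 blocked=[4]

Answer: S4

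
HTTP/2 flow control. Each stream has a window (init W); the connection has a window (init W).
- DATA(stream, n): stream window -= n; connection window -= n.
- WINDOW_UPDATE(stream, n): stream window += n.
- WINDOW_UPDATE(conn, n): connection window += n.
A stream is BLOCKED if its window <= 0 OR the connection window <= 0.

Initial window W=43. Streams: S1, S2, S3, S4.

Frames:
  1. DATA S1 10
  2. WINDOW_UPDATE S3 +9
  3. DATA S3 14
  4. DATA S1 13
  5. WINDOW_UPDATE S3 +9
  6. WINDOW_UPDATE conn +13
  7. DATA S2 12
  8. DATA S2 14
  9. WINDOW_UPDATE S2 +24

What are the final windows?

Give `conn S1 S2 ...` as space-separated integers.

Op 1: conn=33 S1=33 S2=43 S3=43 S4=43 blocked=[]
Op 2: conn=33 S1=33 S2=43 S3=52 S4=43 blocked=[]
Op 3: conn=19 S1=33 S2=43 S3=38 S4=43 blocked=[]
Op 4: conn=6 S1=20 S2=43 S3=38 S4=43 blocked=[]
Op 5: conn=6 S1=20 S2=43 S3=47 S4=43 blocked=[]
Op 6: conn=19 S1=20 S2=43 S3=47 S4=43 blocked=[]
Op 7: conn=7 S1=20 S2=31 S3=47 S4=43 blocked=[]
Op 8: conn=-7 S1=20 S2=17 S3=47 S4=43 blocked=[1, 2, 3, 4]
Op 9: conn=-7 S1=20 S2=41 S3=47 S4=43 blocked=[1, 2, 3, 4]

Answer: -7 20 41 47 43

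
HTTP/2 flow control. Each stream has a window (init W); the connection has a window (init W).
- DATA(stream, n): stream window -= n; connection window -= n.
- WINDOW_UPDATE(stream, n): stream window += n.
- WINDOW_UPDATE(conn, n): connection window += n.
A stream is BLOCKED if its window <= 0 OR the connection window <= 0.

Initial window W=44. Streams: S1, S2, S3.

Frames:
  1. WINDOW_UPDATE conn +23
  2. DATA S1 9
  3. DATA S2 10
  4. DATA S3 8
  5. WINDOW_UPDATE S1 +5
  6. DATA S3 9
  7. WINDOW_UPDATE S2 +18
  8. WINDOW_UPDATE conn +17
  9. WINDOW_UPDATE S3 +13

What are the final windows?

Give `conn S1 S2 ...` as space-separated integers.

Op 1: conn=67 S1=44 S2=44 S3=44 blocked=[]
Op 2: conn=58 S1=35 S2=44 S3=44 blocked=[]
Op 3: conn=48 S1=35 S2=34 S3=44 blocked=[]
Op 4: conn=40 S1=35 S2=34 S3=36 blocked=[]
Op 5: conn=40 S1=40 S2=34 S3=36 blocked=[]
Op 6: conn=31 S1=40 S2=34 S3=27 blocked=[]
Op 7: conn=31 S1=40 S2=52 S3=27 blocked=[]
Op 8: conn=48 S1=40 S2=52 S3=27 blocked=[]
Op 9: conn=48 S1=40 S2=52 S3=40 blocked=[]

Answer: 48 40 52 40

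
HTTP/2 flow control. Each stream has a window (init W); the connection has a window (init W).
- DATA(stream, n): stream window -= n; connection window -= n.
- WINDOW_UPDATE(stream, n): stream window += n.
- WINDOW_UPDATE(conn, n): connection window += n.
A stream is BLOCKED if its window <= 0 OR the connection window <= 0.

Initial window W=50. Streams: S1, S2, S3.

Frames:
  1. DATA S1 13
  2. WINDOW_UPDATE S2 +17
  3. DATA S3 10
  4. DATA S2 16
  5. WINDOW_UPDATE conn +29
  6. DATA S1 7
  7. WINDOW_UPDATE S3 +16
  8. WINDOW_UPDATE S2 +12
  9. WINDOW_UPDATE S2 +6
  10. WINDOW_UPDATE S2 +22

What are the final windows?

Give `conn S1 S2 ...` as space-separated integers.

Op 1: conn=37 S1=37 S2=50 S3=50 blocked=[]
Op 2: conn=37 S1=37 S2=67 S3=50 blocked=[]
Op 3: conn=27 S1=37 S2=67 S3=40 blocked=[]
Op 4: conn=11 S1=37 S2=51 S3=40 blocked=[]
Op 5: conn=40 S1=37 S2=51 S3=40 blocked=[]
Op 6: conn=33 S1=30 S2=51 S3=40 blocked=[]
Op 7: conn=33 S1=30 S2=51 S3=56 blocked=[]
Op 8: conn=33 S1=30 S2=63 S3=56 blocked=[]
Op 9: conn=33 S1=30 S2=69 S3=56 blocked=[]
Op 10: conn=33 S1=30 S2=91 S3=56 blocked=[]

Answer: 33 30 91 56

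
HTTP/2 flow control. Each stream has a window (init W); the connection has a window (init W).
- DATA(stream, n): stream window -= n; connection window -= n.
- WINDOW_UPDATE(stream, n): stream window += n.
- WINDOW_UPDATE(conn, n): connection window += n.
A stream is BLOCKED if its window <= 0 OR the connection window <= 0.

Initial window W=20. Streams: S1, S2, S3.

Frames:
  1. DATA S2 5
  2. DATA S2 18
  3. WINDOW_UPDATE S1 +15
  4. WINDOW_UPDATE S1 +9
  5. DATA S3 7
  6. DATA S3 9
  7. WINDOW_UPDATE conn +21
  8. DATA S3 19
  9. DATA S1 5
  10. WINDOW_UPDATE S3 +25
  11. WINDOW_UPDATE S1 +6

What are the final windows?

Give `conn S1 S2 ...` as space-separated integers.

Answer: -22 45 -3 10

Derivation:
Op 1: conn=15 S1=20 S2=15 S3=20 blocked=[]
Op 2: conn=-3 S1=20 S2=-3 S3=20 blocked=[1, 2, 3]
Op 3: conn=-3 S1=35 S2=-3 S3=20 blocked=[1, 2, 3]
Op 4: conn=-3 S1=44 S2=-3 S3=20 blocked=[1, 2, 3]
Op 5: conn=-10 S1=44 S2=-3 S3=13 blocked=[1, 2, 3]
Op 6: conn=-19 S1=44 S2=-3 S3=4 blocked=[1, 2, 3]
Op 7: conn=2 S1=44 S2=-3 S3=4 blocked=[2]
Op 8: conn=-17 S1=44 S2=-3 S3=-15 blocked=[1, 2, 3]
Op 9: conn=-22 S1=39 S2=-3 S3=-15 blocked=[1, 2, 3]
Op 10: conn=-22 S1=39 S2=-3 S3=10 blocked=[1, 2, 3]
Op 11: conn=-22 S1=45 S2=-3 S3=10 blocked=[1, 2, 3]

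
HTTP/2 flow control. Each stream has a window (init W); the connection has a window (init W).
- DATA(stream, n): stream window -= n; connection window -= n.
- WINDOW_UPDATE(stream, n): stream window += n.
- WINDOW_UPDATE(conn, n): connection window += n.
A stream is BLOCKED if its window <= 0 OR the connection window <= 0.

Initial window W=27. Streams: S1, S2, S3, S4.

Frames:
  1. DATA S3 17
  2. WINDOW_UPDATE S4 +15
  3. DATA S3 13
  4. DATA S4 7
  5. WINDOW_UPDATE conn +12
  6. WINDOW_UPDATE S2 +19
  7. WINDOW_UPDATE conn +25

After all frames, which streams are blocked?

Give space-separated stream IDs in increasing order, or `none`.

Op 1: conn=10 S1=27 S2=27 S3=10 S4=27 blocked=[]
Op 2: conn=10 S1=27 S2=27 S3=10 S4=42 blocked=[]
Op 3: conn=-3 S1=27 S2=27 S3=-3 S4=42 blocked=[1, 2, 3, 4]
Op 4: conn=-10 S1=27 S2=27 S3=-3 S4=35 blocked=[1, 2, 3, 4]
Op 5: conn=2 S1=27 S2=27 S3=-3 S4=35 blocked=[3]
Op 6: conn=2 S1=27 S2=46 S3=-3 S4=35 blocked=[3]
Op 7: conn=27 S1=27 S2=46 S3=-3 S4=35 blocked=[3]

Answer: S3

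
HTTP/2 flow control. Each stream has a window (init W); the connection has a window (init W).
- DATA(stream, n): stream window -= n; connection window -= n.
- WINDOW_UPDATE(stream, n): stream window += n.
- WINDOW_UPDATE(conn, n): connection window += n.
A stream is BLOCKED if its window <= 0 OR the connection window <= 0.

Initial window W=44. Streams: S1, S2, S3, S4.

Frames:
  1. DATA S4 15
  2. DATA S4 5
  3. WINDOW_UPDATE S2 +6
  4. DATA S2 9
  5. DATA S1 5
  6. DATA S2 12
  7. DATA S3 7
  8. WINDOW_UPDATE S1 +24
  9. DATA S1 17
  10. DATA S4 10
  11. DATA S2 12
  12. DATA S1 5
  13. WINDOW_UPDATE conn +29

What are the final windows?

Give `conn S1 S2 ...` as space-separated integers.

Op 1: conn=29 S1=44 S2=44 S3=44 S4=29 blocked=[]
Op 2: conn=24 S1=44 S2=44 S3=44 S4=24 blocked=[]
Op 3: conn=24 S1=44 S2=50 S3=44 S4=24 blocked=[]
Op 4: conn=15 S1=44 S2=41 S3=44 S4=24 blocked=[]
Op 5: conn=10 S1=39 S2=41 S3=44 S4=24 blocked=[]
Op 6: conn=-2 S1=39 S2=29 S3=44 S4=24 blocked=[1, 2, 3, 4]
Op 7: conn=-9 S1=39 S2=29 S3=37 S4=24 blocked=[1, 2, 3, 4]
Op 8: conn=-9 S1=63 S2=29 S3=37 S4=24 blocked=[1, 2, 3, 4]
Op 9: conn=-26 S1=46 S2=29 S3=37 S4=24 blocked=[1, 2, 3, 4]
Op 10: conn=-36 S1=46 S2=29 S3=37 S4=14 blocked=[1, 2, 3, 4]
Op 11: conn=-48 S1=46 S2=17 S3=37 S4=14 blocked=[1, 2, 3, 4]
Op 12: conn=-53 S1=41 S2=17 S3=37 S4=14 blocked=[1, 2, 3, 4]
Op 13: conn=-24 S1=41 S2=17 S3=37 S4=14 blocked=[1, 2, 3, 4]

Answer: -24 41 17 37 14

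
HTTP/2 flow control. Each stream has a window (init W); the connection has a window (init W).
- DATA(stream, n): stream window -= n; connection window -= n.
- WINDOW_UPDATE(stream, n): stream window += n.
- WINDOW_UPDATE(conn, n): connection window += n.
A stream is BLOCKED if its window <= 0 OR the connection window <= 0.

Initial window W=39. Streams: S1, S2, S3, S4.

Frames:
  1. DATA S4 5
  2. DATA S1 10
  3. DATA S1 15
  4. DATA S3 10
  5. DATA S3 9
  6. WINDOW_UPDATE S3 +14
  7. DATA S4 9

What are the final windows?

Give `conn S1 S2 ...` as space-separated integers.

Answer: -19 14 39 34 25

Derivation:
Op 1: conn=34 S1=39 S2=39 S3=39 S4=34 blocked=[]
Op 2: conn=24 S1=29 S2=39 S3=39 S4=34 blocked=[]
Op 3: conn=9 S1=14 S2=39 S3=39 S4=34 blocked=[]
Op 4: conn=-1 S1=14 S2=39 S3=29 S4=34 blocked=[1, 2, 3, 4]
Op 5: conn=-10 S1=14 S2=39 S3=20 S4=34 blocked=[1, 2, 3, 4]
Op 6: conn=-10 S1=14 S2=39 S3=34 S4=34 blocked=[1, 2, 3, 4]
Op 7: conn=-19 S1=14 S2=39 S3=34 S4=25 blocked=[1, 2, 3, 4]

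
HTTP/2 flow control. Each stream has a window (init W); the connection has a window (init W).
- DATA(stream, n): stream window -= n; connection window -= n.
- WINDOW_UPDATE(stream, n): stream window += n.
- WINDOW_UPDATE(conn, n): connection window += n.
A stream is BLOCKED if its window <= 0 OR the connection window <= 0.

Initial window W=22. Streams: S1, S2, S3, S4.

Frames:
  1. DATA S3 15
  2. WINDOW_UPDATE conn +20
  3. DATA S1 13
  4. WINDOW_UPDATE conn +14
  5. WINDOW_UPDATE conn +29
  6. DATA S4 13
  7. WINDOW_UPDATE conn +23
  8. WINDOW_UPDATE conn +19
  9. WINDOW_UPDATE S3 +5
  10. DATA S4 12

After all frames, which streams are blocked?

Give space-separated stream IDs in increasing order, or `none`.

Op 1: conn=7 S1=22 S2=22 S3=7 S4=22 blocked=[]
Op 2: conn=27 S1=22 S2=22 S3=7 S4=22 blocked=[]
Op 3: conn=14 S1=9 S2=22 S3=7 S4=22 blocked=[]
Op 4: conn=28 S1=9 S2=22 S3=7 S4=22 blocked=[]
Op 5: conn=57 S1=9 S2=22 S3=7 S4=22 blocked=[]
Op 6: conn=44 S1=9 S2=22 S3=7 S4=9 blocked=[]
Op 7: conn=67 S1=9 S2=22 S3=7 S4=9 blocked=[]
Op 8: conn=86 S1=9 S2=22 S3=7 S4=9 blocked=[]
Op 9: conn=86 S1=9 S2=22 S3=12 S4=9 blocked=[]
Op 10: conn=74 S1=9 S2=22 S3=12 S4=-3 blocked=[4]

Answer: S4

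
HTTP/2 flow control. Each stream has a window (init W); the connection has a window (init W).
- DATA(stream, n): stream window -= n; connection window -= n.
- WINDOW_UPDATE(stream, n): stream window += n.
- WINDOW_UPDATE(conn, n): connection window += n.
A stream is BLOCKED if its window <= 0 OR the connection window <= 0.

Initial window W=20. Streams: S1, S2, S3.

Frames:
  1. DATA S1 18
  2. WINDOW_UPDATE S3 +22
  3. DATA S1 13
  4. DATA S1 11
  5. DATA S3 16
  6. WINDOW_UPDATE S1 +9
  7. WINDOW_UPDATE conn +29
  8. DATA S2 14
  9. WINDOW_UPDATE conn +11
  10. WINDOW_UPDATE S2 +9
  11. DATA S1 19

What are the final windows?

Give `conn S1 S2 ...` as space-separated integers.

Answer: -31 -32 15 26

Derivation:
Op 1: conn=2 S1=2 S2=20 S3=20 blocked=[]
Op 2: conn=2 S1=2 S2=20 S3=42 blocked=[]
Op 3: conn=-11 S1=-11 S2=20 S3=42 blocked=[1, 2, 3]
Op 4: conn=-22 S1=-22 S2=20 S3=42 blocked=[1, 2, 3]
Op 5: conn=-38 S1=-22 S2=20 S3=26 blocked=[1, 2, 3]
Op 6: conn=-38 S1=-13 S2=20 S3=26 blocked=[1, 2, 3]
Op 7: conn=-9 S1=-13 S2=20 S3=26 blocked=[1, 2, 3]
Op 8: conn=-23 S1=-13 S2=6 S3=26 blocked=[1, 2, 3]
Op 9: conn=-12 S1=-13 S2=6 S3=26 blocked=[1, 2, 3]
Op 10: conn=-12 S1=-13 S2=15 S3=26 blocked=[1, 2, 3]
Op 11: conn=-31 S1=-32 S2=15 S3=26 blocked=[1, 2, 3]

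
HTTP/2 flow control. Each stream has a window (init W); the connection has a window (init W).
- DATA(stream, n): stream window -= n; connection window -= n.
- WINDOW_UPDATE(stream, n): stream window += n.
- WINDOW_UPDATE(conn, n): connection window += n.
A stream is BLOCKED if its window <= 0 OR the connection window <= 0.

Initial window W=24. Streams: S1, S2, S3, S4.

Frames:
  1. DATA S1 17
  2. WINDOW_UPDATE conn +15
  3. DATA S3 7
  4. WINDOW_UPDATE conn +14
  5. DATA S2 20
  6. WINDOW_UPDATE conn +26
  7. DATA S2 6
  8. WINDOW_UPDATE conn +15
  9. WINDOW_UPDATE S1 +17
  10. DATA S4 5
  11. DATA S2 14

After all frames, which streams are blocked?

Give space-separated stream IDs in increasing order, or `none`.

Answer: S2

Derivation:
Op 1: conn=7 S1=7 S2=24 S3=24 S4=24 blocked=[]
Op 2: conn=22 S1=7 S2=24 S3=24 S4=24 blocked=[]
Op 3: conn=15 S1=7 S2=24 S3=17 S4=24 blocked=[]
Op 4: conn=29 S1=7 S2=24 S3=17 S4=24 blocked=[]
Op 5: conn=9 S1=7 S2=4 S3=17 S4=24 blocked=[]
Op 6: conn=35 S1=7 S2=4 S3=17 S4=24 blocked=[]
Op 7: conn=29 S1=7 S2=-2 S3=17 S4=24 blocked=[2]
Op 8: conn=44 S1=7 S2=-2 S3=17 S4=24 blocked=[2]
Op 9: conn=44 S1=24 S2=-2 S3=17 S4=24 blocked=[2]
Op 10: conn=39 S1=24 S2=-2 S3=17 S4=19 blocked=[2]
Op 11: conn=25 S1=24 S2=-16 S3=17 S4=19 blocked=[2]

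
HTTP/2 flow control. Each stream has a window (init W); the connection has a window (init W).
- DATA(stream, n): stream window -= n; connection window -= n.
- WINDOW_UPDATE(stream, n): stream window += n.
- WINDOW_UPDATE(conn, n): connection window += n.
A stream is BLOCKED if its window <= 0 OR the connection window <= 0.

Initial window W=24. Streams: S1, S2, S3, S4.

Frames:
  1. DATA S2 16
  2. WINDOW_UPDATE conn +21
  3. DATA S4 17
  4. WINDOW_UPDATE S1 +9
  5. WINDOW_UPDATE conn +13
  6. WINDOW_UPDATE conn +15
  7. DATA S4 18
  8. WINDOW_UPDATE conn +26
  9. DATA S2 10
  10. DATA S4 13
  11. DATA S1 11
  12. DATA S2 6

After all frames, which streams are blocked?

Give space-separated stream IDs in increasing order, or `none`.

Answer: S2 S4

Derivation:
Op 1: conn=8 S1=24 S2=8 S3=24 S4=24 blocked=[]
Op 2: conn=29 S1=24 S2=8 S3=24 S4=24 blocked=[]
Op 3: conn=12 S1=24 S2=8 S3=24 S4=7 blocked=[]
Op 4: conn=12 S1=33 S2=8 S3=24 S4=7 blocked=[]
Op 5: conn=25 S1=33 S2=8 S3=24 S4=7 blocked=[]
Op 6: conn=40 S1=33 S2=8 S3=24 S4=7 blocked=[]
Op 7: conn=22 S1=33 S2=8 S3=24 S4=-11 blocked=[4]
Op 8: conn=48 S1=33 S2=8 S3=24 S4=-11 blocked=[4]
Op 9: conn=38 S1=33 S2=-2 S3=24 S4=-11 blocked=[2, 4]
Op 10: conn=25 S1=33 S2=-2 S3=24 S4=-24 blocked=[2, 4]
Op 11: conn=14 S1=22 S2=-2 S3=24 S4=-24 blocked=[2, 4]
Op 12: conn=8 S1=22 S2=-8 S3=24 S4=-24 blocked=[2, 4]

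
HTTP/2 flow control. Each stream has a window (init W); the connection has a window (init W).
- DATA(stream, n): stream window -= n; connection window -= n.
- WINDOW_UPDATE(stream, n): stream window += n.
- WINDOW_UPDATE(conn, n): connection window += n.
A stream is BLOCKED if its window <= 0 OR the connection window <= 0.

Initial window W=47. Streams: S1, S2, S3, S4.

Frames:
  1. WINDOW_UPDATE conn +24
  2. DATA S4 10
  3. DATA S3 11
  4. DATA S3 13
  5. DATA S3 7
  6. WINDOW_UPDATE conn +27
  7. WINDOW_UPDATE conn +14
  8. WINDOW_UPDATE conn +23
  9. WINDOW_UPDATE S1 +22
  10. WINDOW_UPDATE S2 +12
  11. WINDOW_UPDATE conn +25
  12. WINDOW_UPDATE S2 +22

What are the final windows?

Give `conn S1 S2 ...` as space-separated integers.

Answer: 119 69 81 16 37

Derivation:
Op 1: conn=71 S1=47 S2=47 S3=47 S4=47 blocked=[]
Op 2: conn=61 S1=47 S2=47 S3=47 S4=37 blocked=[]
Op 3: conn=50 S1=47 S2=47 S3=36 S4=37 blocked=[]
Op 4: conn=37 S1=47 S2=47 S3=23 S4=37 blocked=[]
Op 5: conn=30 S1=47 S2=47 S3=16 S4=37 blocked=[]
Op 6: conn=57 S1=47 S2=47 S3=16 S4=37 blocked=[]
Op 7: conn=71 S1=47 S2=47 S3=16 S4=37 blocked=[]
Op 8: conn=94 S1=47 S2=47 S3=16 S4=37 blocked=[]
Op 9: conn=94 S1=69 S2=47 S3=16 S4=37 blocked=[]
Op 10: conn=94 S1=69 S2=59 S3=16 S4=37 blocked=[]
Op 11: conn=119 S1=69 S2=59 S3=16 S4=37 blocked=[]
Op 12: conn=119 S1=69 S2=81 S3=16 S4=37 blocked=[]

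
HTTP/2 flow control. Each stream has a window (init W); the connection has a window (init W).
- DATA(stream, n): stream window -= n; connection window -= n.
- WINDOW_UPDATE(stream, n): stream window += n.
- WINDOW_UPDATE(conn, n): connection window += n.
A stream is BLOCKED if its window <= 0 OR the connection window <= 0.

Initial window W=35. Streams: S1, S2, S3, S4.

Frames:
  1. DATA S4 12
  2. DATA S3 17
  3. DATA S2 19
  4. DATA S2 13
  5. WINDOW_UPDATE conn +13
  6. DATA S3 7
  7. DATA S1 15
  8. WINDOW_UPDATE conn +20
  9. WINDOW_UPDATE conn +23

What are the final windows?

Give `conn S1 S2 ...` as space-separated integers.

Answer: 8 20 3 11 23

Derivation:
Op 1: conn=23 S1=35 S2=35 S3=35 S4=23 blocked=[]
Op 2: conn=6 S1=35 S2=35 S3=18 S4=23 blocked=[]
Op 3: conn=-13 S1=35 S2=16 S3=18 S4=23 blocked=[1, 2, 3, 4]
Op 4: conn=-26 S1=35 S2=3 S3=18 S4=23 blocked=[1, 2, 3, 4]
Op 5: conn=-13 S1=35 S2=3 S3=18 S4=23 blocked=[1, 2, 3, 4]
Op 6: conn=-20 S1=35 S2=3 S3=11 S4=23 blocked=[1, 2, 3, 4]
Op 7: conn=-35 S1=20 S2=3 S3=11 S4=23 blocked=[1, 2, 3, 4]
Op 8: conn=-15 S1=20 S2=3 S3=11 S4=23 blocked=[1, 2, 3, 4]
Op 9: conn=8 S1=20 S2=3 S3=11 S4=23 blocked=[]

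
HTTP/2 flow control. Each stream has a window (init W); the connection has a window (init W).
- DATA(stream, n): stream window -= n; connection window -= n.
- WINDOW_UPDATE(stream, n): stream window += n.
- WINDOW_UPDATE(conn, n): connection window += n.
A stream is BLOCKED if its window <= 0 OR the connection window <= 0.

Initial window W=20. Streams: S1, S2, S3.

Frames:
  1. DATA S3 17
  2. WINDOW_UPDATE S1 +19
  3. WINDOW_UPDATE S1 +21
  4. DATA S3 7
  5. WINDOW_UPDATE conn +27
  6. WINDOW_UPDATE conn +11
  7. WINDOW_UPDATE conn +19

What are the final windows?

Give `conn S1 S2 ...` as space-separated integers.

Answer: 53 60 20 -4

Derivation:
Op 1: conn=3 S1=20 S2=20 S3=3 blocked=[]
Op 2: conn=3 S1=39 S2=20 S3=3 blocked=[]
Op 3: conn=3 S1=60 S2=20 S3=3 blocked=[]
Op 4: conn=-4 S1=60 S2=20 S3=-4 blocked=[1, 2, 3]
Op 5: conn=23 S1=60 S2=20 S3=-4 blocked=[3]
Op 6: conn=34 S1=60 S2=20 S3=-4 blocked=[3]
Op 7: conn=53 S1=60 S2=20 S3=-4 blocked=[3]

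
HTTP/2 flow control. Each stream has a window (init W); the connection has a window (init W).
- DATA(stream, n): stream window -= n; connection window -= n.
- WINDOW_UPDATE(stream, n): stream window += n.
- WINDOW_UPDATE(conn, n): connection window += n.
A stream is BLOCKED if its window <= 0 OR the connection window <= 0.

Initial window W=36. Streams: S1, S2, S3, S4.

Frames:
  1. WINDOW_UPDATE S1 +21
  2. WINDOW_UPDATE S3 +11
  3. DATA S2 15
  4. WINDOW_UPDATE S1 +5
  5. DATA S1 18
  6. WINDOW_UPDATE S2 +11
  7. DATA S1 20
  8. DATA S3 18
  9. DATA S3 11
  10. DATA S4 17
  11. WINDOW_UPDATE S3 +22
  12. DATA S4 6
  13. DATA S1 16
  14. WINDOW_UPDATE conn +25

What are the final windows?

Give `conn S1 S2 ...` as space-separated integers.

Answer: -60 8 32 40 13

Derivation:
Op 1: conn=36 S1=57 S2=36 S3=36 S4=36 blocked=[]
Op 2: conn=36 S1=57 S2=36 S3=47 S4=36 blocked=[]
Op 3: conn=21 S1=57 S2=21 S3=47 S4=36 blocked=[]
Op 4: conn=21 S1=62 S2=21 S3=47 S4=36 blocked=[]
Op 5: conn=3 S1=44 S2=21 S3=47 S4=36 blocked=[]
Op 6: conn=3 S1=44 S2=32 S3=47 S4=36 blocked=[]
Op 7: conn=-17 S1=24 S2=32 S3=47 S4=36 blocked=[1, 2, 3, 4]
Op 8: conn=-35 S1=24 S2=32 S3=29 S4=36 blocked=[1, 2, 3, 4]
Op 9: conn=-46 S1=24 S2=32 S3=18 S4=36 blocked=[1, 2, 3, 4]
Op 10: conn=-63 S1=24 S2=32 S3=18 S4=19 blocked=[1, 2, 3, 4]
Op 11: conn=-63 S1=24 S2=32 S3=40 S4=19 blocked=[1, 2, 3, 4]
Op 12: conn=-69 S1=24 S2=32 S3=40 S4=13 blocked=[1, 2, 3, 4]
Op 13: conn=-85 S1=8 S2=32 S3=40 S4=13 blocked=[1, 2, 3, 4]
Op 14: conn=-60 S1=8 S2=32 S3=40 S4=13 blocked=[1, 2, 3, 4]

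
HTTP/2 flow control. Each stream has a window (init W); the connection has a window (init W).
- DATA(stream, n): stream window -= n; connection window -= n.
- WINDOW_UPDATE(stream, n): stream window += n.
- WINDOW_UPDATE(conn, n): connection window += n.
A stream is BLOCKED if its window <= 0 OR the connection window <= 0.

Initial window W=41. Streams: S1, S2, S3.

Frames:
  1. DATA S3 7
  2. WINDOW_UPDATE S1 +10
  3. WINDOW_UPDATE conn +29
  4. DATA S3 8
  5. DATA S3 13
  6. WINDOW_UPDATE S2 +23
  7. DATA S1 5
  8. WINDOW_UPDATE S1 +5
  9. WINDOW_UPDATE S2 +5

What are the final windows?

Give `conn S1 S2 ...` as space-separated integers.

Answer: 37 51 69 13

Derivation:
Op 1: conn=34 S1=41 S2=41 S3=34 blocked=[]
Op 2: conn=34 S1=51 S2=41 S3=34 blocked=[]
Op 3: conn=63 S1=51 S2=41 S3=34 blocked=[]
Op 4: conn=55 S1=51 S2=41 S3=26 blocked=[]
Op 5: conn=42 S1=51 S2=41 S3=13 blocked=[]
Op 6: conn=42 S1=51 S2=64 S3=13 blocked=[]
Op 7: conn=37 S1=46 S2=64 S3=13 blocked=[]
Op 8: conn=37 S1=51 S2=64 S3=13 blocked=[]
Op 9: conn=37 S1=51 S2=69 S3=13 blocked=[]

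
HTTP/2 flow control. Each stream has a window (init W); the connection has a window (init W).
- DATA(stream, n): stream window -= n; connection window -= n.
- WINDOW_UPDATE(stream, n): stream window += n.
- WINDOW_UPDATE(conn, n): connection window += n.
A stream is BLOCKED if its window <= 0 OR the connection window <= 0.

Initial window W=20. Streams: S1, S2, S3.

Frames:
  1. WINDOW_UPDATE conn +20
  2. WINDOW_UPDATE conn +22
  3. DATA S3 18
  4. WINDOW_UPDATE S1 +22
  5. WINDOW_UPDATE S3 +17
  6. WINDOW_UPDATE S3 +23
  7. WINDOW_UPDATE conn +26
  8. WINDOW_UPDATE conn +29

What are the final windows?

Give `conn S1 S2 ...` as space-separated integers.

Op 1: conn=40 S1=20 S2=20 S3=20 blocked=[]
Op 2: conn=62 S1=20 S2=20 S3=20 blocked=[]
Op 3: conn=44 S1=20 S2=20 S3=2 blocked=[]
Op 4: conn=44 S1=42 S2=20 S3=2 blocked=[]
Op 5: conn=44 S1=42 S2=20 S3=19 blocked=[]
Op 6: conn=44 S1=42 S2=20 S3=42 blocked=[]
Op 7: conn=70 S1=42 S2=20 S3=42 blocked=[]
Op 8: conn=99 S1=42 S2=20 S3=42 blocked=[]

Answer: 99 42 20 42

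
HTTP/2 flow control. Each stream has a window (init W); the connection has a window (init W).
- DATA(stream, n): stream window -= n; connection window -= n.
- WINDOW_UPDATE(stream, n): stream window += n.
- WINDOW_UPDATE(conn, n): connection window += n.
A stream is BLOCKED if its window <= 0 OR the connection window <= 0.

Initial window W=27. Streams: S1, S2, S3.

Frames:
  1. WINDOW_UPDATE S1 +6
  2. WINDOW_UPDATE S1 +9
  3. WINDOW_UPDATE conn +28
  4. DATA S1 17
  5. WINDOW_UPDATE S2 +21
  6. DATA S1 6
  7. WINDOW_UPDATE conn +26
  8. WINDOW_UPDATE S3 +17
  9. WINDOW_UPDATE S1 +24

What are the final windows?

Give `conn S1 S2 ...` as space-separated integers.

Op 1: conn=27 S1=33 S2=27 S3=27 blocked=[]
Op 2: conn=27 S1=42 S2=27 S3=27 blocked=[]
Op 3: conn=55 S1=42 S2=27 S3=27 blocked=[]
Op 4: conn=38 S1=25 S2=27 S3=27 blocked=[]
Op 5: conn=38 S1=25 S2=48 S3=27 blocked=[]
Op 6: conn=32 S1=19 S2=48 S3=27 blocked=[]
Op 7: conn=58 S1=19 S2=48 S3=27 blocked=[]
Op 8: conn=58 S1=19 S2=48 S3=44 blocked=[]
Op 9: conn=58 S1=43 S2=48 S3=44 blocked=[]

Answer: 58 43 48 44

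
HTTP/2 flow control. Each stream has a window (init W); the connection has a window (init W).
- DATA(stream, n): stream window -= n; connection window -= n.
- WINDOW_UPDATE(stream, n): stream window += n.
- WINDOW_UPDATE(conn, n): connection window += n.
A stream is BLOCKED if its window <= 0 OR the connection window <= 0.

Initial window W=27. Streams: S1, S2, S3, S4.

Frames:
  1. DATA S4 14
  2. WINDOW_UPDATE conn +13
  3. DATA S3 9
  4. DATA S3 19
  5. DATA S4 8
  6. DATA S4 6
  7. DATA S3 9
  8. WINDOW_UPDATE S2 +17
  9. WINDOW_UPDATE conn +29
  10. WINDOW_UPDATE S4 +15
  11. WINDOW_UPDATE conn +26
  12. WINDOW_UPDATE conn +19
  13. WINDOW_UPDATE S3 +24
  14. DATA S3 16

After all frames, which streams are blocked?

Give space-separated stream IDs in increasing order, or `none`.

Answer: S3

Derivation:
Op 1: conn=13 S1=27 S2=27 S3=27 S4=13 blocked=[]
Op 2: conn=26 S1=27 S2=27 S3=27 S4=13 blocked=[]
Op 3: conn=17 S1=27 S2=27 S3=18 S4=13 blocked=[]
Op 4: conn=-2 S1=27 S2=27 S3=-1 S4=13 blocked=[1, 2, 3, 4]
Op 5: conn=-10 S1=27 S2=27 S3=-1 S4=5 blocked=[1, 2, 3, 4]
Op 6: conn=-16 S1=27 S2=27 S3=-1 S4=-1 blocked=[1, 2, 3, 4]
Op 7: conn=-25 S1=27 S2=27 S3=-10 S4=-1 blocked=[1, 2, 3, 4]
Op 8: conn=-25 S1=27 S2=44 S3=-10 S4=-1 blocked=[1, 2, 3, 4]
Op 9: conn=4 S1=27 S2=44 S3=-10 S4=-1 blocked=[3, 4]
Op 10: conn=4 S1=27 S2=44 S3=-10 S4=14 blocked=[3]
Op 11: conn=30 S1=27 S2=44 S3=-10 S4=14 blocked=[3]
Op 12: conn=49 S1=27 S2=44 S3=-10 S4=14 blocked=[3]
Op 13: conn=49 S1=27 S2=44 S3=14 S4=14 blocked=[]
Op 14: conn=33 S1=27 S2=44 S3=-2 S4=14 blocked=[3]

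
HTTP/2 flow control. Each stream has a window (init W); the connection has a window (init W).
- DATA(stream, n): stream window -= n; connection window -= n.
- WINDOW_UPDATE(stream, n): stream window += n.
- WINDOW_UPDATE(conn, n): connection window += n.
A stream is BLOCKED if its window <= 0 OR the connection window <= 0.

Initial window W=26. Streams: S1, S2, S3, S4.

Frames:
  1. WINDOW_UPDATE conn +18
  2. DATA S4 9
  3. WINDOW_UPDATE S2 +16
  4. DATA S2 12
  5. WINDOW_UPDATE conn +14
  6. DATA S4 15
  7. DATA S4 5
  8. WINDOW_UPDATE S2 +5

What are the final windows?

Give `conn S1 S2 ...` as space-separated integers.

Op 1: conn=44 S1=26 S2=26 S3=26 S4=26 blocked=[]
Op 2: conn=35 S1=26 S2=26 S3=26 S4=17 blocked=[]
Op 3: conn=35 S1=26 S2=42 S3=26 S4=17 blocked=[]
Op 4: conn=23 S1=26 S2=30 S3=26 S4=17 blocked=[]
Op 5: conn=37 S1=26 S2=30 S3=26 S4=17 blocked=[]
Op 6: conn=22 S1=26 S2=30 S3=26 S4=2 blocked=[]
Op 7: conn=17 S1=26 S2=30 S3=26 S4=-3 blocked=[4]
Op 8: conn=17 S1=26 S2=35 S3=26 S4=-3 blocked=[4]

Answer: 17 26 35 26 -3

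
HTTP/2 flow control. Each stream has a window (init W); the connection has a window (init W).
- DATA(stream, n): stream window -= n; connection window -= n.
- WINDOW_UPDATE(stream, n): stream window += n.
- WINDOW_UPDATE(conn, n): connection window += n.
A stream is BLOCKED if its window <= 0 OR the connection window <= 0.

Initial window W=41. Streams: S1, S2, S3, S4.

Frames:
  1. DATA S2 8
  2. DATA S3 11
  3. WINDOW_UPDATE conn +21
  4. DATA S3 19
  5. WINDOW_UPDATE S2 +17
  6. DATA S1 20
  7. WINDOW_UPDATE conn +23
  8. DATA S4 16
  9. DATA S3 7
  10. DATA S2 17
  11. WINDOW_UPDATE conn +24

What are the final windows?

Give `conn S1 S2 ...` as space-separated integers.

Answer: 11 21 33 4 25

Derivation:
Op 1: conn=33 S1=41 S2=33 S3=41 S4=41 blocked=[]
Op 2: conn=22 S1=41 S2=33 S3=30 S4=41 blocked=[]
Op 3: conn=43 S1=41 S2=33 S3=30 S4=41 blocked=[]
Op 4: conn=24 S1=41 S2=33 S3=11 S4=41 blocked=[]
Op 5: conn=24 S1=41 S2=50 S3=11 S4=41 blocked=[]
Op 6: conn=4 S1=21 S2=50 S3=11 S4=41 blocked=[]
Op 7: conn=27 S1=21 S2=50 S3=11 S4=41 blocked=[]
Op 8: conn=11 S1=21 S2=50 S3=11 S4=25 blocked=[]
Op 9: conn=4 S1=21 S2=50 S3=4 S4=25 blocked=[]
Op 10: conn=-13 S1=21 S2=33 S3=4 S4=25 blocked=[1, 2, 3, 4]
Op 11: conn=11 S1=21 S2=33 S3=4 S4=25 blocked=[]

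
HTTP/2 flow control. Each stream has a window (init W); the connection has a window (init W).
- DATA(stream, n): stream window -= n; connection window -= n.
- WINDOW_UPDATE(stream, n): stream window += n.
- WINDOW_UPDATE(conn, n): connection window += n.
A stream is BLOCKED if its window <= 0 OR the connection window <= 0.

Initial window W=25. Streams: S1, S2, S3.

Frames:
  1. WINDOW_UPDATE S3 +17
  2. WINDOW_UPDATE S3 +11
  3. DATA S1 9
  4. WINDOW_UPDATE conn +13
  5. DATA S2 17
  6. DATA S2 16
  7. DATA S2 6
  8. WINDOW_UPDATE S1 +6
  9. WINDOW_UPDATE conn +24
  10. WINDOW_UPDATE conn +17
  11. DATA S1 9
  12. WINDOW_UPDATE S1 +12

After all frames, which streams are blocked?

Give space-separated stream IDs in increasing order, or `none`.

Answer: S2

Derivation:
Op 1: conn=25 S1=25 S2=25 S3=42 blocked=[]
Op 2: conn=25 S1=25 S2=25 S3=53 blocked=[]
Op 3: conn=16 S1=16 S2=25 S3=53 blocked=[]
Op 4: conn=29 S1=16 S2=25 S3=53 blocked=[]
Op 5: conn=12 S1=16 S2=8 S3=53 blocked=[]
Op 6: conn=-4 S1=16 S2=-8 S3=53 blocked=[1, 2, 3]
Op 7: conn=-10 S1=16 S2=-14 S3=53 blocked=[1, 2, 3]
Op 8: conn=-10 S1=22 S2=-14 S3=53 blocked=[1, 2, 3]
Op 9: conn=14 S1=22 S2=-14 S3=53 blocked=[2]
Op 10: conn=31 S1=22 S2=-14 S3=53 blocked=[2]
Op 11: conn=22 S1=13 S2=-14 S3=53 blocked=[2]
Op 12: conn=22 S1=25 S2=-14 S3=53 blocked=[2]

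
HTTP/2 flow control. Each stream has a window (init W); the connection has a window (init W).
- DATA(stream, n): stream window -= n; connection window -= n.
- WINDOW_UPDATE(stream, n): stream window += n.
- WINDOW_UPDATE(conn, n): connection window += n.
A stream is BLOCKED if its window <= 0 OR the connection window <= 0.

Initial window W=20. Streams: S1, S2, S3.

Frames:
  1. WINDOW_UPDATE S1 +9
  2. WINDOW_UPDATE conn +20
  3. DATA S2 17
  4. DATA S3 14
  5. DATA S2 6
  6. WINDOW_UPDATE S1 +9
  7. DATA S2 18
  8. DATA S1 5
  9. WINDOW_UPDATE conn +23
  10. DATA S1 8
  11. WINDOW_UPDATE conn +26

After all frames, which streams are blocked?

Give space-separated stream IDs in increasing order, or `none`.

Answer: S2

Derivation:
Op 1: conn=20 S1=29 S2=20 S3=20 blocked=[]
Op 2: conn=40 S1=29 S2=20 S3=20 blocked=[]
Op 3: conn=23 S1=29 S2=3 S3=20 blocked=[]
Op 4: conn=9 S1=29 S2=3 S3=6 blocked=[]
Op 5: conn=3 S1=29 S2=-3 S3=6 blocked=[2]
Op 6: conn=3 S1=38 S2=-3 S3=6 blocked=[2]
Op 7: conn=-15 S1=38 S2=-21 S3=6 blocked=[1, 2, 3]
Op 8: conn=-20 S1=33 S2=-21 S3=6 blocked=[1, 2, 3]
Op 9: conn=3 S1=33 S2=-21 S3=6 blocked=[2]
Op 10: conn=-5 S1=25 S2=-21 S3=6 blocked=[1, 2, 3]
Op 11: conn=21 S1=25 S2=-21 S3=6 blocked=[2]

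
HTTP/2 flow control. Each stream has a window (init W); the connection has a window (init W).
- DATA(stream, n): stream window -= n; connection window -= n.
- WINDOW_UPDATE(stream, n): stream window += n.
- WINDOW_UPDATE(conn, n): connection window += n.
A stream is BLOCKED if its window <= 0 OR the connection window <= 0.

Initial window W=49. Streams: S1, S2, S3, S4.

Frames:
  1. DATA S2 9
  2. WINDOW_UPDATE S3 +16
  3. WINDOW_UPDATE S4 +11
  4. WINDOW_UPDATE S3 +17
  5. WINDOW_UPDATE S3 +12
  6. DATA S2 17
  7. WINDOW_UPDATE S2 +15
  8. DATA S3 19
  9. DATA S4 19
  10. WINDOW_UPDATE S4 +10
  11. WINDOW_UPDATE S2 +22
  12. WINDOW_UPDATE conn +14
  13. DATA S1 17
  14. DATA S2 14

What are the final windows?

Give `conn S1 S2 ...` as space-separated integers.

Answer: -32 32 46 75 51

Derivation:
Op 1: conn=40 S1=49 S2=40 S3=49 S4=49 blocked=[]
Op 2: conn=40 S1=49 S2=40 S3=65 S4=49 blocked=[]
Op 3: conn=40 S1=49 S2=40 S3=65 S4=60 blocked=[]
Op 4: conn=40 S1=49 S2=40 S3=82 S4=60 blocked=[]
Op 5: conn=40 S1=49 S2=40 S3=94 S4=60 blocked=[]
Op 6: conn=23 S1=49 S2=23 S3=94 S4=60 blocked=[]
Op 7: conn=23 S1=49 S2=38 S3=94 S4=60 blocked=[]
Op 8: conn=4 S1=49 S2=38 S3=75 S4=60 blocked=[]
Op 9: conn=-15 S1=49 S2=38 S3=75 S4=41 blocked=[1, 2, 3, 4]
Op 10: conn=-15 S1=49 S2=38 S3=75 S4=51 blocked=[1, 2, 3, 4]
Op 11: conn=-15 S1=49 S2=60 S3=75 S4=51 blocked=[1, 2, 3, 4]
Op 12: conn=-1 S1=49 S2=60 S3=75 S4=51 blocked=[1, 2, 3, 4]
Op 13: conn=-18 S1=32 S2=60 S3=75 S4=51 blocked=[1, 2, 3, 4]
Op 14: conn=-32 S1=32 S2=46 S3=75 S4=51 blocked=[1, 2, 3, 4]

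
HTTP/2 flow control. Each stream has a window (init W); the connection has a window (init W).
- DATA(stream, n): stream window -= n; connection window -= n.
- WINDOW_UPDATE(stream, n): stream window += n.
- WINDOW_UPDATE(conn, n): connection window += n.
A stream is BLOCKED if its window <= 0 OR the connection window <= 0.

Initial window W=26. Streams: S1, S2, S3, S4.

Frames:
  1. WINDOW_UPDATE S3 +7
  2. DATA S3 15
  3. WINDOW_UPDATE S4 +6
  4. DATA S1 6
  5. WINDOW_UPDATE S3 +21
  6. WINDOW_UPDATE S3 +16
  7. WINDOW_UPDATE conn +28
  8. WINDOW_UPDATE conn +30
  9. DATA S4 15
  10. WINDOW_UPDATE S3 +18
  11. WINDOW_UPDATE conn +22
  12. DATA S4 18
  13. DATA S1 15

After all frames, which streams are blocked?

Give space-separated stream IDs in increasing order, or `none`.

Answer: S4

Derivation:
Op 1: conn=26 S1=26 S2=26 S3=33 S4=26 blocked=[]
Op 2: conn=11 S1=26 S2=26 S3=18 S4=26 blocked=[]
Op 3: conn=11 S1=26 S2=26 S3=18 S4=32 blocked=[]
Op 4: conn=5 S1=20 S2=26 S3=18 S4=32 blocked=[]
Op 5: conn=5 S1=20 S2=26 S3=39 S4=32 blocked=[]
Op 6: conn=5 S1=20 S2=26 S3=55 S4=32 blocked=[]
Op 7: conn=33 S1=20 S2=26 S3=55 S4=32 blocked=[]
Op 8: conn=63 S1=20 S2=26 S3=55 S4=32 blocked=[]
Op 9: conn=48 S1=20 S2=26 S3=55 S4=17 blocked=[]
Op 10: conn=48 S1=20 S2=26 S3=73 S4=17 blocked=[]
Op 11: conn=70 S1=20 S2=26 S3=73 S4=17 blocked=[]
Op 12: conn=52 S1=20 S2=26 S3=73 S4=-1 blocked=[4]
Op 13: conn=37 S1=5 S2=26 S3=73 S4=-1 blocked=[4]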